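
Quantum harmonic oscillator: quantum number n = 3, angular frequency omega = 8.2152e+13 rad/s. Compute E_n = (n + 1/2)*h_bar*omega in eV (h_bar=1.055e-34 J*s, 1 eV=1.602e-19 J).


E = (n + 1/2) * h_bar * omega
= (3 + 0.5) * 1.055e-34 * 8.2152e+13
= 3.5 * 8.6670e-21
= 3.0335e-20 J
= 0.1894 eV

0.1894


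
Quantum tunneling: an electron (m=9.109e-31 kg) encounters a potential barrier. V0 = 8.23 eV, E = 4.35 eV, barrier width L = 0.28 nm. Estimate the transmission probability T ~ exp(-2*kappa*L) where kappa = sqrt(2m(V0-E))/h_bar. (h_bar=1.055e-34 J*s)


V0 - E = 3.88 eV = 6.2158e-19 J
kappa = sqrt(2 * m * (V0-E)) / h_bar
= sqrt(2 * 9.109e-31 * 6.2158e-19) / 1.055e-34
= 1.0087e+10 /m
2*kappa*L = 2 * 1.0087e+10 * 0.28e-9
= 5.6485
T = exp(-5.6485) = 3.522802e-03

3.522802e-03


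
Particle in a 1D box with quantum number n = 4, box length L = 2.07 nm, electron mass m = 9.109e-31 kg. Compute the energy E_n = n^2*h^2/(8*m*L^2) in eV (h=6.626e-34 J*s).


E = n^2 * h^2 / (8 * m * L^2)
= 4^2 * (6.626e-34)^2 / (8 * 9.109e-31 * (2.07e-9)^2)
= 16 * 4.3904e-67 / (8 * 9.109e-31 * 4.2849e-18)
= 2.2497e-19 J
= 1.4043 eV

1.4043


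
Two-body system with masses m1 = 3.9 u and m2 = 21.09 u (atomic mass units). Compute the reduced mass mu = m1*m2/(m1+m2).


mu = m1 * m2 / (m1 + m2)
= 3.9 * 21.09 / (3.9 + 21.09)
= 82.251 / 24.99
= 3.2914 u

3.2914


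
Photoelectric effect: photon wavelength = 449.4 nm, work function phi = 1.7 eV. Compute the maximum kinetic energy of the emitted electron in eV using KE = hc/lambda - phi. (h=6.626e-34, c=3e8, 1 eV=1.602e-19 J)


E_photon = hc / lambda
= (6.626e-34)(3e8) / (449.4e-9)
= 4.4232e-19 J
= 2.7611 eV
KE = E_photon - phi
= 2.7611 - 1.7
= 1.0611 eV

1.0611


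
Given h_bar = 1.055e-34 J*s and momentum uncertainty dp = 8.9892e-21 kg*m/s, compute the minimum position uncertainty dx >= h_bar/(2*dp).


dx = h_bar / (2 * dp)
= 1.055e-34 / (2 * 8.9892e-21)
= 1.055e-34 / 1.7978e-20
= 5.8682e-15 m

5.8682e-15


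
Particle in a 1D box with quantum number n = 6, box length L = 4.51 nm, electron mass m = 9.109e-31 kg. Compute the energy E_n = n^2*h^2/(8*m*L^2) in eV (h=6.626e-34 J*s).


E = n^2 * h^2 / (8 * m * L^2)
= 6^2 * (6.626e-34)^2 / (8 * 9.109e-31 * (4.51e-9)^2)
= 36 * 4.3904e-67 / (8 * 9.109e-31 * 2.0340e-17)
= 1.0663e-19 J
= 0.6656 eV

0.6656


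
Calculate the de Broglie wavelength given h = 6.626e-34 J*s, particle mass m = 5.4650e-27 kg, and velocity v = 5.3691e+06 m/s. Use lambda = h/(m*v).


lambda = h / (m * v)
= 6.626e-34 / (5.4650e-27 * 5.3691e+06)
= 6.626e-34 / 2.9342e-20
= 2.2582e-14 m

2.2582e-14


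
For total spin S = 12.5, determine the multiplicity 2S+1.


Spin multiplicity = 2S + 1
= 2 * 12.5 + 1
= 25.0 + 1
= 26

26


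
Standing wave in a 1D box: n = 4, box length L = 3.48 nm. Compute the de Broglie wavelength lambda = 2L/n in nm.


lambda = 2L / n
= 2 * 3.48 / 4
= 6.96 / 4
= 1.74 nm

1.74


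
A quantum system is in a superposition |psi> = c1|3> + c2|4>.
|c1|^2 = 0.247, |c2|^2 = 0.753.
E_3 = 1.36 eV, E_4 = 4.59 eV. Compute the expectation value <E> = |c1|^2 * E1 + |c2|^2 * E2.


<E> = |c1|^2 * E1 + |c2|^2 * E2
= 0.247 * 1.36 + 0.753 * 4.59
= 0.3359 + 3.4563
= 3.7922 eV

3.7922


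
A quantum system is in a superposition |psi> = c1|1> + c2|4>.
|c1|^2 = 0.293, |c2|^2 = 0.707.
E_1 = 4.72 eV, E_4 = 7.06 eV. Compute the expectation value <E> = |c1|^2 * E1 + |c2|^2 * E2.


<E> = |c1|^2 * E1 + |c2|^2 * E2
= 0.293 * 4.72 + 0.707 * 7.06
= 1.383 + 4.9914
= 6.3744 eV

6.3744


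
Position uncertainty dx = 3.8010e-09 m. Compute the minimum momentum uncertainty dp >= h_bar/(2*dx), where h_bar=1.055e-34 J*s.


dp = h_bar / (2 * dx)
= 1.055e-34 / (2 * 3.8010e-09)
= 1.055e-34 / 7.6020e-09
= 1.3878e-26 kg*m/s

1.3878e-26


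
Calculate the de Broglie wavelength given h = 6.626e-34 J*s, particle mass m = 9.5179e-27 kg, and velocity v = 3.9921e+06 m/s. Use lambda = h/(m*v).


lambda = h / (m * v)
= 6.626e-34 / (9.5179e-27 * 3.9921e+06)
= 6.626e-34 / 3.7996e-20
= 1.7438e-14 m

1.7438e-14


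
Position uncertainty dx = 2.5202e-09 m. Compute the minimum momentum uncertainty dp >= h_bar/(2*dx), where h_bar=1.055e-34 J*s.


dp = h_bar / (2 * dx)
= 1.055e-34 / (2 * 2.5202e-09)
= 1.055e-34 / 5.0404e-09
= 2.0931e-26 kg*m/s

2.0931e-26


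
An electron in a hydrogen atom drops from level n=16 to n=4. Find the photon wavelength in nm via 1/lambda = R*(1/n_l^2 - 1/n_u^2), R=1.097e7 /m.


1/lambda = R * (1/n_l^2 - 1/n_u^2)
= 1.097e7 * (1/4^2 - 1/16^2)
= 1.097e7 * (0.0625 - 0.003906)
= 1.097e7 * 0.058594
= 6.4277e+05 /m
lambda = 1 / 6.4277e+05 = 1555.7581 nm

1555.7581


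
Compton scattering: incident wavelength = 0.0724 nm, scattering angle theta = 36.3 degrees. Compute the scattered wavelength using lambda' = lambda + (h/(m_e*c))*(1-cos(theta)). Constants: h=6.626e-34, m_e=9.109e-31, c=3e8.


Compton wavelength: h/(m_e*c) = 2.4247e-12 m
d_lambda = 2.4247e-12 * (1 - cos(36.3 deg))
= 2.4247e-12 * 0.194072
= 4.7057e-13 m = 0.000471 nm
lambda' = 0.0724 + 0.000471
= 0.072871 nm

0.072871


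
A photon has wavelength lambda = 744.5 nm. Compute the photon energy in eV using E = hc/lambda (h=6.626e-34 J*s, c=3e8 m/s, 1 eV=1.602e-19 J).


E = hc / lambda
= (6.626e-34)(3e8) / (744.5e-9)
= 1.9878e-25 / 7.4450e-07
= 2.6700e-19 J
Converting to eV: 2.6700e-19 / 1.602e-19
= 1.6667 eV

1.6667


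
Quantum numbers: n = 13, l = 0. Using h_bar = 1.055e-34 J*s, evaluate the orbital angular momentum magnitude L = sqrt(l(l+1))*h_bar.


L = sqrt(l*(l+1)) * h_bar
= sqrt(0 * 1) * 1.055e-34
= sqrt(0) * 1.055e-34
= 0.0 * 1.055e-34
= 0.0000e+00 J*s

0.0000e+00


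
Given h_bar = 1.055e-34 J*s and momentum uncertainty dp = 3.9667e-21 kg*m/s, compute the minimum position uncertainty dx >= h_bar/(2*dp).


dx = h_bar / (2 * dp)
= 1.055e-34 / (2 * 3.9667e-21)
= 1.055e-34 / 7.9334e-21
= 1.3298e-14 m

1.3298e-14


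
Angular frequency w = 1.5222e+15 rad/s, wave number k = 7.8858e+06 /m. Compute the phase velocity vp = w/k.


vp = w / k
= 1.5222e+15 / 7.8858e+06
= 1.9303e+08 m/s

1.9303e+08


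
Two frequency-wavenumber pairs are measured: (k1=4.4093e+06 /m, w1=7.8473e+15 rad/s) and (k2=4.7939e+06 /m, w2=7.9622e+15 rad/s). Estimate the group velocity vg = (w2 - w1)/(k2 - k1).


vg = (w2 - w1) / (k2 - k1)
= (7.9622e+15 - 7.8473e+15) / (4.7939e+06 - 4.4093e+06)
= 1.1490e+14 / 3.8460e+05
= 2.9875e+08 m/s

2.9875e+08


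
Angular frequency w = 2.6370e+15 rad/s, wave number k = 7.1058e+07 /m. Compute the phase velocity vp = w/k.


vp = w / k
= 2.6370e+15 / 7.1058e+07
= 3.7111e+07 m/s

3.7111e+07


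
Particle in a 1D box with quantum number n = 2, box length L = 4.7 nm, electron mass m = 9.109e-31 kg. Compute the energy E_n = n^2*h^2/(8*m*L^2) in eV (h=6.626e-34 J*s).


E = n^2 * h^2 / (8 * m * L^2)
= 2^2 * (6.626e-34)^2 / (8 * 9.109e-31 * (4.7e-9)^2)
= 4 * 4.3904e-67 / (8 * 9.109e-31 * 2.2090e-17)
= 1.0910e-20 J
= 0.0681 eV

0.0681


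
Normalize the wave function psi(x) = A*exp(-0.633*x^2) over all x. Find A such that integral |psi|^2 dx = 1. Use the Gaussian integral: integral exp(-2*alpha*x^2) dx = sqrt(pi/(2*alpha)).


integral |psi|^2 dx = A^2 * sqrt(pi/(2*alpha)) = 1
A^2 = sqrt(2*alpha/pi)
= sqrt(2 * 0.633 / pi)
= 0.634807
A = sqrt(0.634807)
= 0.7967

0.7967


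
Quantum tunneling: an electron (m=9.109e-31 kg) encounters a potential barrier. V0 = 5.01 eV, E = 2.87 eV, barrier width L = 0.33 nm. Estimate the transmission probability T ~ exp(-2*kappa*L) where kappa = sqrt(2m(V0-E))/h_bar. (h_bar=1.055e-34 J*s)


V0 - E = 2.14 eV = 3.4283e-19 J
kappa = sqrt(2 * m * (V0-E)) / h_bar
= sqrt(2 * 9.109e-31 * 3.4283e-19) / 1.055e-34
= 7.4909e+09 /m
2*kappa*L = 2 * 7.4909e+09 * 0.33e-9
= 4.944
T = exp(-4.944) = 7.125915e-03

7.125915e-03


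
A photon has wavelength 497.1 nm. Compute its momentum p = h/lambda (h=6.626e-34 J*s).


p = h / lambda
= 6.626e-34 / (497.1e-9)
= 6.626e-34 / 4.9710e-07
= 1.3329e-27 kg*m/s

1.3329e-27


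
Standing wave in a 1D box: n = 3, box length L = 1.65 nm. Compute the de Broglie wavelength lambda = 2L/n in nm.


lambda = 2L / n
= 2 * 1.65 / 3
= 3.3 / 3
= 1.1 nm

1.1


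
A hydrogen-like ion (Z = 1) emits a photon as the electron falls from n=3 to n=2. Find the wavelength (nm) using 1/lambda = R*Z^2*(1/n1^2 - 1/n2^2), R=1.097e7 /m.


1/lambda = R * Z^2 * (1/n1^2 - 1/n2^2)
= 1.097e7 * 1^2 * (1/2^2 - 1/3^2)
= 1.097e7 * 1 * (0.25 - 0.111111)
= 1.5236e+06 /m
lambda = 1 / 1.5236e+06
= 656.3355 nm

656.3355


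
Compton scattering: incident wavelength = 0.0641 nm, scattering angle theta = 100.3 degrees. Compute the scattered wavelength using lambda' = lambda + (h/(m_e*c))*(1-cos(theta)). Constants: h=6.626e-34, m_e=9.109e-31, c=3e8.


Compton wavelength: h/(m_e*c) = 2.4247e-12 m
d_lambda = 2.4247e-12 * (1 - cos(100.3 deg))
= 2.4247e-12 * 1.178802
= 2.8583e-12 m = 0.002858 nm
lambda' = 0.0641 + 0.002858
= 0.066958 nm

0.066958


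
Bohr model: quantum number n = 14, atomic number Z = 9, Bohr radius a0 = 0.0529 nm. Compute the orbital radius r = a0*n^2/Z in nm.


r = a0 * n^2 / Z
= 0.0529 * 14^2 / 9
= 0.0529 * 196 / 9
= 1.152 nm

1.152


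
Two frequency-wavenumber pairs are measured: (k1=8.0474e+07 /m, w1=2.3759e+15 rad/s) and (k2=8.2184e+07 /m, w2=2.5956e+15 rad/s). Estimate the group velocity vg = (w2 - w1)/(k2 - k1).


vg = (w2 - w1) / (k2 - k1)
= (2.5956e+15 - 2.3759e+15) / (8.2184e+07 - 8.0474e+07)
= 2.1970e+14 / 1.7100e+06
= 1.2848e+08 m/s

1.2848e+08


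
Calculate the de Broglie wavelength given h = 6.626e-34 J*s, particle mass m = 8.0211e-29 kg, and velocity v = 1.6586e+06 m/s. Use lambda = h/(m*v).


lambda = h / (m * v)
= 6.626e-34 / (8.0211e-29 * 1.6586e+06)
= 6.626e-34 / 1.3304e-22
= 4.9805e-12 m

4.9805e-12


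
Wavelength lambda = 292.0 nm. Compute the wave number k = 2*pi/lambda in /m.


k = 2 * pi / lambda
= 6.2832 / (292.0e-9)
= 6.2832 / 2.9200e-07
= 2.1518e+07 /m

2.1518e+07


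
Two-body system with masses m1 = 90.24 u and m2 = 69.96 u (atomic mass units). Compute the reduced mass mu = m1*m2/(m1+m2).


mu = m1 * m2 / (m1 + m2)
= 90.24 * 69.96 / (90.24 + 69.96)
= 6313.1904 / 160.2
= 39.4082 u

39.4082


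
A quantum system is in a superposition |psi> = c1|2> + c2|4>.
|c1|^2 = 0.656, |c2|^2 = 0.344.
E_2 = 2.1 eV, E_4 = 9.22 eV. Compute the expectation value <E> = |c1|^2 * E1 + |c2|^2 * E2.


<E> = |c1|^2 * E1 + |c2|^2 * E2
= 0.656 * 2.1 + 0.344 * 9.22
= 1.3776 + 3.1717
= 4.5493 eV

4.5493


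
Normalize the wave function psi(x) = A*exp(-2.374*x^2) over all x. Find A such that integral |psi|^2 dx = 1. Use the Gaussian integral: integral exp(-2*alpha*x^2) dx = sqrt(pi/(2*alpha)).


integral |psi|^2 dx = A^2 * sqrt(pi/(2*alpha)) = 1
A^2 = sqrt(2*alpha/pi)
= sqrt(2 * 2.374 / pi)
= 1.229364
A = sqrt(1.229364)
= 1.1088

1.1088


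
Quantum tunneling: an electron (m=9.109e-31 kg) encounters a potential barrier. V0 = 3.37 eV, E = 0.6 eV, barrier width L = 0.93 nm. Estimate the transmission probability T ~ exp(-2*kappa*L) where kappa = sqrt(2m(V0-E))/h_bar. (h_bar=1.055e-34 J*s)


V0 - E = 2.77 eV = 4.4375e-19 J
kappa = sqrt(2 * m * (V0-E)) / h_bar
= sqrt(2 * 9.109e-31 * 4.4375e-19) / 1.055e-34
= 8.5225e+09 /m
2*kappa*L = 2 * 8.5225e+09 * 0.93e-9
= 15.8519
T = exp(-15.8519) = 1.304959e-07

1.304959e-07


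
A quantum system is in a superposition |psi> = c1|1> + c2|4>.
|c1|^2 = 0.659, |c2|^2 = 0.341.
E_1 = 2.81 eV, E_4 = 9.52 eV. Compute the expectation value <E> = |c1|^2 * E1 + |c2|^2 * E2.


<E> = |c1|^2 * E1 + |c2|^2 * E2
= 0.659 * 2.81 + 0.341 * 9.52
= 1.8518 + 3.2463
= 5.0981 eV

5.0981


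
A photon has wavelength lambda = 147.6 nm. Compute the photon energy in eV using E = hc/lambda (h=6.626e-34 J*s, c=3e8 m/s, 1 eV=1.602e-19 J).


E = hc / lambda
= (6.626e-34)(3e8) / (147.6e-9)
= 1.9878e-25 / 1.4760e-07
= 1.3467e-18 J
Converting to eV: 1.3467e-18 / 1.602e-19
= 8.4067 eV

8.4067


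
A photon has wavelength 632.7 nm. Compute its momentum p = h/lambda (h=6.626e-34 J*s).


p = h / lambda
= 6.626e-34 / (632.7e-9)
= 6.626e-34 / 6.3270e-07
= 1.0473e-27 kg*m/s

1.0473e-27


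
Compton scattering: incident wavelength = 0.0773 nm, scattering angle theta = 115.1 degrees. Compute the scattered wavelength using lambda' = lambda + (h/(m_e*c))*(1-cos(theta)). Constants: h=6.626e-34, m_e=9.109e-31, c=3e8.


Compton wavelength: h/(m_e*c) = 2.4247e-12 m
d_lambda = 2.4247e-12 * (1 - cos(115.1 deg))
= 2.4247e-12 * 1.424199
= 3.4533e-12 m = 0.003453 nm
lambda' = 0.0773 + 0.003453
= 0.080753 nm

0.080753


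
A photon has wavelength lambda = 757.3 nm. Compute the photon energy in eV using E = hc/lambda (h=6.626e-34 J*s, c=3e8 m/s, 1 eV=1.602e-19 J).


E = hc / lambda
= (6.626e-34)(3e8) / (757.3e-9)
= 1.9878e-25 / 7.5730e-07
= 2.6249e-19 J
Converting to eV: 2.6249e-19 / 1.602e-19
= 1.6385 eV

1.6385


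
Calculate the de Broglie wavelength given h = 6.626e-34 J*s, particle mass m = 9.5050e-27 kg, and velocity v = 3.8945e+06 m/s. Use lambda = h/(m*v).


lambda = h / (m * v)
= 6.626e-34 / (9.5050e-27 * 3.8945e+06)
= 6.626e-34 / 3.7017e-20
= 1.7900e-14 m

1.7900e-14


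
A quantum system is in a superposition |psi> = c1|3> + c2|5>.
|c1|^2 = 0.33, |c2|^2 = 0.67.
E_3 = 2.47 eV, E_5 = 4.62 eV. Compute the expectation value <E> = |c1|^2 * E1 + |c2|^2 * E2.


<E> = |c1|^2 * E1 + |c2|^2 * E2
= 0.33 * 2.47 + 0.67 * 4.62
= 0.8151 + 3.0954
= 3.9105 eV

3.9105


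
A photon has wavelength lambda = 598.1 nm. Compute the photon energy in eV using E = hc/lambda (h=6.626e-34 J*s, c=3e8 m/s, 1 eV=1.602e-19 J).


E = hc / lambda
= (6.626e-34)(3e8) / (598.1e-9)
= 1.9878e-25 / 5.9810e-07
= 3.3235e-19 J
Converting to eV: 3.3235e-19 / 1.602e-19
= 2.0746 eV

2.0746


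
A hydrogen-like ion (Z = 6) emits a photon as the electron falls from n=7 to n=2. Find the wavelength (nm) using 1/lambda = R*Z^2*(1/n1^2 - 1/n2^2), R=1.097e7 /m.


1/lambda = R * Z^2 * (1/n1^2 - 1/n2^2)
= 1.097e7 * 6^2 * (1/2^2 - 1/7^2)
= 1.097e7 * 36 * (0.25 - 0.020408)
= 9.0670e+07 /m
lambda = 1 / 9.0670e+07
= 11.029 nm

11.029


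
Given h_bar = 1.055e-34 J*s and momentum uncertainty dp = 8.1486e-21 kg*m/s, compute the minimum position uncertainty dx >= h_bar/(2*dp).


dx = h_bar / (2 * dp)
= 1.055e-34 / (2 * 8.1486e-21)
= 1.055e-34 / 1.6297e-20
= 6.4735e-15 m

6.4735e-15


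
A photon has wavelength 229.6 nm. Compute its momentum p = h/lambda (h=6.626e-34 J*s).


p = h / lambda
= 6.626e-34 / (229.6e-9)
= 6.626e-34 / 2.2960e-07
= 2.8859e-27 kg*m/s

2.8859e-27


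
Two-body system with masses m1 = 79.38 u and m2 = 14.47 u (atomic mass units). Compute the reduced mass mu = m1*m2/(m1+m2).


mu = m1 * m2 / (m1 + m2)
= 79.38 * 14.47 / (79.38 + 14.47)
= 1148.6286 / 93.85
= 12.239 u

12.239


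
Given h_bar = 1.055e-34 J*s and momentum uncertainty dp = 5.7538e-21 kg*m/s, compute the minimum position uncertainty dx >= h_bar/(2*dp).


dx = h_bar / (2 * dp)
= 1.055e-34 / (2 * 5.7538e-21)
= 1.055e-34 / 1.1508e-20
= 9.1679e-15 m

9.1679e-15


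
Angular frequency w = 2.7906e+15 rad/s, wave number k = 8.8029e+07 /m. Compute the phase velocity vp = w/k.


vp = w / k
= 2.7906e+15 / 8.8029e+07
= 3.1701e+07 m/s

3.1701e+07


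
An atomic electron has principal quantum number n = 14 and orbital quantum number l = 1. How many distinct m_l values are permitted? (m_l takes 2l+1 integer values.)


m_l ranges from -l to +l in integer steps
So m_l goes from -1 to +1
Count = 2l + 1 = 2*1 + 1
= 3

3


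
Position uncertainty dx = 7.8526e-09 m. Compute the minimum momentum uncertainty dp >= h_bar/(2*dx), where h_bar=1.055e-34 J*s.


dp = h_bar / (2 * dx)
= 1.055e-34 / (2 * 7.8526e-09)
= 1.055e-34 / 1.5705e-08
= 6.7175e-27 kg*m/s

6.7175e-27


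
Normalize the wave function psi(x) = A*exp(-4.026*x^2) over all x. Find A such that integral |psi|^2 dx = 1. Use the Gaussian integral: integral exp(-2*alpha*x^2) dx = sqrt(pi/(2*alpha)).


integral |psi|^2 dx = A^2 * sqrt(pi/(2*alpha)) = 1
A^2 = sqrt(2*alpha/pi)
= sqrt(2 * 4.026 / pi)
= 1.600947
A = sqrt(1.600947)
= 1.2653

1.2653


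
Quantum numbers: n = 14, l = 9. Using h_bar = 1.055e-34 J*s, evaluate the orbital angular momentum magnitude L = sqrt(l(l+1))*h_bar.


L = sqrt(l*(l+1)) * h_bar
= sqrt(9 * 10) * 1.055e-34
= sqrt(90) * 1.055e-34
= 9.4868 * 1.055e-34
= 1.0009e-33 J*s

1.0009e-33


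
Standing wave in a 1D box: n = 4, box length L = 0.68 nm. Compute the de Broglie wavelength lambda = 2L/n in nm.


lambda = 2L / n
= 2 * 0.68 / 4
= 1.36 / 4
= 0.34 nm

0.34


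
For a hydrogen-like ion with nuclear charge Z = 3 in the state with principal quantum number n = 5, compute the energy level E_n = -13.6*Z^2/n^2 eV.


E_n = -13.6 * Z^2 / n^2
= -13.6 * 3^2 / 5^2
= -13.6 * 9 / 25
= -4.896 eV

-4.896


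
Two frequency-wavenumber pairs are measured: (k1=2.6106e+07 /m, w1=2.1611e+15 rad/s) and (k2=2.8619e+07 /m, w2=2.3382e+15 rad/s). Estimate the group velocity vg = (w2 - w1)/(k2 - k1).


vg = (w2 - w1) / (k2 - k1)
= (2.3382e+15 - 2.1611e+15) / (2.8619e+07 - 2.6106e+07)
= 1.7710e+14 / 2.5130e+06
= 7.0474e+07 m/s

7.0474e+07


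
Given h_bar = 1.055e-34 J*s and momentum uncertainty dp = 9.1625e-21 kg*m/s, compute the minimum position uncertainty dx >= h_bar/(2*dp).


dx = h_bar / (2 * dp)
= 1.055e-34 / (2 * 9.1625e-21)
= 1.055e-34 / 1.8325e-20
= 5.7572e-15 m

5.7572e-15


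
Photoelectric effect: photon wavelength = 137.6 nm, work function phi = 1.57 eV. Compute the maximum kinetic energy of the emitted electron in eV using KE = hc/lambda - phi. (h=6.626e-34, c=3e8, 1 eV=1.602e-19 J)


E_photon = hc / lambda
= (6.626e-34)(3e8) / (137.6e-9)
= 1.4446e-18 J
= 9.0176 eV
KE = E_photon - phi
= 9.0176 - 1.57
= 7.4476 eV

7.4476


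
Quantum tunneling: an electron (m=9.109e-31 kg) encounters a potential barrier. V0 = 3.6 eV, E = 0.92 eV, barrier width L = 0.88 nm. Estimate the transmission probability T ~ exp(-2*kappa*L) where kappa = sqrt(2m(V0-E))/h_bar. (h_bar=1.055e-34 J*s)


V0 - E = 2.68 eV = 4.2934e-19 J
kappa = sqrt(2 * m * (V0-E)) / h_bar
= sqrt(2 * 9.109e-31 * 4.2934e-19) / 1.055e-34
= 8.3829e+09 /m
2*kappa*L = 2 * 8.3829e+09 * 0.88e-9
= 14.754
T = exp(-14.754) = 3.912259e-07

3.912259e-07


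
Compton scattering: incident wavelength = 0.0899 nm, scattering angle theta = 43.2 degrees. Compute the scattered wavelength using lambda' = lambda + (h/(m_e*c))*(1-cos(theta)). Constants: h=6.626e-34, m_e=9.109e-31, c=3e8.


Compton wavelength: h/(m_e*c) = 2.4247e-12 m
d_lambda = 2.4247e-12 * (1 - cos(43.2 deg))
= 2.4247e-12 * 0.271031
= 6.5717e-13 m = 0.000657 nm
lambda' = 0.0899 + 0.000657
= 0.090557 nm

0.090557


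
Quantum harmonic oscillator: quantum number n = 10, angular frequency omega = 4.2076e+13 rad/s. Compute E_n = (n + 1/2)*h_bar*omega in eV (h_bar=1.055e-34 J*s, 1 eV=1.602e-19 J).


E = (n + 1/2) * h_bar * omega
= (10 + 0.5) * 1.055e-34 * 4.2076e+13
= 10.5 * 4.4390e-21
= 4.6610e-20 J
= 0.2909 eV

0.2909


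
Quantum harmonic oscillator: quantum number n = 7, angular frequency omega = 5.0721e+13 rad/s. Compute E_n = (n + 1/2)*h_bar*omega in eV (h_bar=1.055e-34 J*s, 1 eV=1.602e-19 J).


E = (n + 1/2) * h_bar * omega
= (7 + 0.5) * 1.055e-34 * 5.0721e+13
= 7.5 * 5.3511e-21
= 4.0133e-20 J
= 0.2505 eV

0.2505


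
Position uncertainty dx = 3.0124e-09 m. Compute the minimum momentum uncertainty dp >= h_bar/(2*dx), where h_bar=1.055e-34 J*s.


dp = h_bar / (2 * dx)
= 1.055e-34 / (2 * 3.0124e-09)
= 1.055e-34 / 6.0248e-09
= 1.7511e-26 kg*m/s

1.7511e-26


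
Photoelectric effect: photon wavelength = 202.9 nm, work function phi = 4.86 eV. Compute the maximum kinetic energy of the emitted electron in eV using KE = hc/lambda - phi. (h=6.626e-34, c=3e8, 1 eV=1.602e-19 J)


E_photon = hc / lambda
= (6.626e-34)(3e8) / (202.9e-9)
= 9.7969e-19 J
= 6.1154 eV
KE = E_photon - phi
= 6.1154 - 4.86
= 1.2554 eV

1.2554


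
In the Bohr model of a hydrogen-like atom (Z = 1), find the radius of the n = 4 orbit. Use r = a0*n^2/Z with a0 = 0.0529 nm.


r = a0 * n^2 / Z
= 0.0529 * 4^2 / 1
= 0.0529 * 16 / 1
= 0.8464 nm

0.8464


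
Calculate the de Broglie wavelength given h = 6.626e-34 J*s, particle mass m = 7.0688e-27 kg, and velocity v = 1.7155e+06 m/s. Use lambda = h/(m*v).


lambda = h / (m * v)
= 6.626e-34 / (7.0688e-27 * 1.7155e+06)
= 6.626e-34 / 1.2127e-20
= 5.4641e-14 m

5.4641e-14


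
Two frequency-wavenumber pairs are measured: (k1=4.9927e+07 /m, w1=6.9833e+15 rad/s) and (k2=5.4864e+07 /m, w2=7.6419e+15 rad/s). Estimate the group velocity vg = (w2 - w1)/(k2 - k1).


vg = (w2 - w1) / (k2 - k1)
= (7.6419e+15 - 6.9833e+15) / (5.4864e+07 - 4.9927e+07)
= 6.5860e+14 / 4.9370e+06
= 1.3340e+08 m/s

1.3340e+08


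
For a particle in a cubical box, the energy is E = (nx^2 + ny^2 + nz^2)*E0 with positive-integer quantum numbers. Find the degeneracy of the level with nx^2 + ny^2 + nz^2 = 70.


Enumerate all (nx, ny, nz) with nx^2 + ny^2 + nz^2 = 70:
(3,5,6)
(3,6,5)
(5,3,6)
(5,6,3)
(6,3,5)
(6,5,3)
Total degeneracy = 6

6


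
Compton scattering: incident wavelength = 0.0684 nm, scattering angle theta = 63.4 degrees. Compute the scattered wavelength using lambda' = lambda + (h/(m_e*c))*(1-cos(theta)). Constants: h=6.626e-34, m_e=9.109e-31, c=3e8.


Compton wavelength: h/(m_e*c) = 2.4247e-12 m
d_lambda = 2.4247e-12 * (1 - cos(63.4 deg))
= 2.4247e-12 * 0.552241
= 1.3390e-12 m = 0.001339 nm
lambda' = 0.0684 + 0.001339
= 0.069739 nm

0.069739


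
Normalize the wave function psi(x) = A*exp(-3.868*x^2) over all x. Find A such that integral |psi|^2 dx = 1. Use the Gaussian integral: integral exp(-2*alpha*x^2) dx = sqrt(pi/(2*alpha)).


integral |psi|^2 dx = A^2 * sqrt(pi/(2*alpha)) = 1
A^2 = sqrt(2*alpha/pi)
= sqrt(2 * 3.868 / pi)
= 1.569218
A = sqrt(1.569218)
= 1.2527

1.2527


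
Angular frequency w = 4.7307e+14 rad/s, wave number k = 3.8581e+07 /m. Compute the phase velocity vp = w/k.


vp = w / k
= 4.7307e+14 / 3.8581e+07
= 1.2262e+07 m/s

1.2262e+07


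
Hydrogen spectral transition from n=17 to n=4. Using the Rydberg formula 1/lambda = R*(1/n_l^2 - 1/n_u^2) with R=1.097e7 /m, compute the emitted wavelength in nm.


1/lambda = R * (1/n_l^2 - 1/n_u^2)
= 1.097e7 * (1/4^2 - 1/17^2)
= 1.097e7 * (0.0625 - 0.00346)
= 1.097e7 * 0.05904
= 6.4767e+05 /m
lambda = 1 / 6.4767e+05 = 1544.0045 nm

1544.0045


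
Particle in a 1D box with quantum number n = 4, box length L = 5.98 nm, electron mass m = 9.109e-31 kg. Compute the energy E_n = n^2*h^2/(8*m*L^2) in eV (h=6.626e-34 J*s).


E = n^2 * h^2 / (8 * m * L^2)
= 4^2 * (6.626e-34)^2 / (8 * 9.109e-31 * (5.98e-9)^2)
= 16 * 4.3904e-67 / (8 * 9.109e-31 * 3.5760e-17)
= 2.6956e-20 J
= 0.1683 eV

0.1683


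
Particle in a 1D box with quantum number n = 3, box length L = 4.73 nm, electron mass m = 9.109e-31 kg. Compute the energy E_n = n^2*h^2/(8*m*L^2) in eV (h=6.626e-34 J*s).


E = n^2 * h^2 / (8 * m * L^2)
= 3^2 * (6.626e-34)^2 / (8 * 9.109e-31 * (4.73e-9)^2)
= 9 * 4.3904e-67 / (8 * 9.109e-31 * 2.2373e-17)
= 2.4236e-20 J
= 0.1513 eV

0.1513


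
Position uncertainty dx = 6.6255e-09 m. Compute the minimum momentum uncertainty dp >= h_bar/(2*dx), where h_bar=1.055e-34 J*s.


dp = h_bar / (2 * dx)
= 1.055e-34 / (2 * 6.6255e-09)
= 1.055e-34 / 1.3251e-08
= 7.9617e-27 kg*m/s

7.9617e-27


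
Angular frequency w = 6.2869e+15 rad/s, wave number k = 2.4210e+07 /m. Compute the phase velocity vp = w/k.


vp = w / k
= 6.2869e+15 / 2.4210e+07
= 2.5968e+08 m/s

2.5968e+08


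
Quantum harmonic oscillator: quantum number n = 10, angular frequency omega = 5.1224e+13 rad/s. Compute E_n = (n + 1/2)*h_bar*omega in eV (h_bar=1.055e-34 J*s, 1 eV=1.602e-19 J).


E = (n + 1/2) * h_bar * omega
= (10 + 0.5) * 1.055e-34 * 5.1224e+13
= 10.5 * 5.4041e-21
= 5.6743e-20 J
= 0.3542 eV

0.3542


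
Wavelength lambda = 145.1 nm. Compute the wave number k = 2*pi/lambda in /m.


k = 2 * pi / lambda
= 6.2832 / (145.1e-9)
= 6.2832 / 1.4510e-07
= 4.3302e+07 /m

4.3302e+07


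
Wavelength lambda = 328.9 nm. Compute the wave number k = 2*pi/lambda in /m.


k = 2 * pi / lambda
= 6.2832 / (328.9e-9)
= 6.2832 / 3.2890e-07
= 1.9104e+07 /m

1.9104e+07


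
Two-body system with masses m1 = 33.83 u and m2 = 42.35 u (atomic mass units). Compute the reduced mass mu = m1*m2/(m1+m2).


mu = m1 * m2 / (m1 + m2)
= 33.83 * 42.35 / (33.83 + 42.35)
= 1432.7005 / 76.18
= 18.8068 u

18.8068


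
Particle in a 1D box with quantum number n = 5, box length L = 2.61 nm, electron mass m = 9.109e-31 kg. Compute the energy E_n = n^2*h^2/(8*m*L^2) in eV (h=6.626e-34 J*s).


E = n^2 * h^2 / (8 * m * L^2)
= 5^2 * (6.626e-34)^2 / (8 * 9.109e-31 * (2.61e-9)^2)
= 25 * 4.3904e-67 / (8 * 9.109e-31 * 6.8121e-18)
= 2.2111e-19 J
= 1.3802 eV

1.3802


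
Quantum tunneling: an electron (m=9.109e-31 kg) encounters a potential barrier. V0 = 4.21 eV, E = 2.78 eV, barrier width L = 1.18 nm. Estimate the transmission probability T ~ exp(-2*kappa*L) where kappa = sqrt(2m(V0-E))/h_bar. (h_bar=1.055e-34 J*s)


V0 - E = 1.43 eV = 2.2909e-19 J
kappa = sqrt(2 * m * (V0-E)) / h_bar
= sqrt(2 * 9.109e-31 * 2.2909e-19) / 1.055e-34
= 6.1235e+09 /m
2*kappa*L = 2 * 6.1235e+09 * 1.18e-9
= 14.4514
T = exp(-14.4514) = 5.294777e-07

5.294777e-07


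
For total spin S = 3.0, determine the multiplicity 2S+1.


Spin multiplicity = 2S + 1
= 2 * 3.0 + 1
= 6.0 + 1
= 7

7


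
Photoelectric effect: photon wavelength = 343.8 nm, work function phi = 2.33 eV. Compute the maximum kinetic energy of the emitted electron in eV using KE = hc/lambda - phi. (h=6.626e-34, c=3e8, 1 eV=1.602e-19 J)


E_photon = hc / lambda
= (6.626e-34)(3e8) / (343.8e-9)
= 5.7818e-19 J
= 3.6091 eV
KE = E_photon - phi
= 3.6091 - 2.33
= 1.2791 eV

1.2791


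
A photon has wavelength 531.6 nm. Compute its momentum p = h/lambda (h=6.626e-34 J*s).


p = h / lambda
= 6.626e-34 / (531.6e-9)
= 6.626e-34 / 5.3160e-07
= 1.2464e-27 kg*m/s

1.2464e-27


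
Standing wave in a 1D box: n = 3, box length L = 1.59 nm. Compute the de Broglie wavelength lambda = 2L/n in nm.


lambda = 2L / n
= 2 * 1.59 / 3
= 3.18 / 3
= 1.06 nm

1.06


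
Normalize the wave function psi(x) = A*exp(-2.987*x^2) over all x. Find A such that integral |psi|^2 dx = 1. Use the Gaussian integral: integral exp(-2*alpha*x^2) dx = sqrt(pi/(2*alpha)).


integral |psi|^2 dx = A^2 * sqrt(pi/(2*alpha)) = 1
A^2 = sqrt(2*alpha/pi)
= sqrt(2 * 2.987 / pi)
= 1.378979
A = sqrt(1.378979)
= 1.1743

1.1743


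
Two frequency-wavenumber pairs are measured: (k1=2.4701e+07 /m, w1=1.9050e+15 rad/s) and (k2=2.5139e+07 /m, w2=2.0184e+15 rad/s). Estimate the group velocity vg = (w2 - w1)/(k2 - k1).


vg = (w2 - w1) / (k2 - k1)
= (2.0184e+15 - 1.9050e+15) / (2.5139e+07 - 2.4701e+07)
= 1.1340e+14 / 4.3800e+05
= 2.5890e+08 m/s

2.5890e+08


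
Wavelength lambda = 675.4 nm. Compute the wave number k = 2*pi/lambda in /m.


k = 2 * pi / lambda
= 6.2832 / (675.4e-9)
= 6.2832 / 6.7540e-07
= 9.3029e+06 /m

9.3029e+06


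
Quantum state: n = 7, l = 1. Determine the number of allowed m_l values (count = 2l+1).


m_l ranges from -l to +l in integer steps
So m_l goes from -1 to +1
Count = 2l + 1 = 2*1 + 1
= 3

3


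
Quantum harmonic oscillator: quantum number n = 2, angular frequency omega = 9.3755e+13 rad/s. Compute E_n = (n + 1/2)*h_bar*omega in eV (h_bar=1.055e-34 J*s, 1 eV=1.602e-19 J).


E = (n + 1/2) * h_bar * omega
= (2 + 0.5) * 1.055e-34 * 9.3755e+13
= 2.5 * 9.8912e-21
= 2.4728e-20 J
= 0.1544 eV

0.1544


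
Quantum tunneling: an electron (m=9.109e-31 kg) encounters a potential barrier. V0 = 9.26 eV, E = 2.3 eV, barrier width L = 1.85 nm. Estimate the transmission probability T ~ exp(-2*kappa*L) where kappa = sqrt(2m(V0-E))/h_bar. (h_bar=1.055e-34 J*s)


V0 - E = 6.96 eV = 1.1150e-18 J
kappa = sqrt(2 * m * (V0-E)) / h_bar
= sqrt(2 * 9.109e-31 * 1.1150e-18) / 1.055e-34
= 1.3509e+10 /m
2*kappa*L = 2 * 1.3509e+10 * 1.85e-9
= 49.9845
T = exp(-49.9845) = 1.958848e-22

1.958848e-22


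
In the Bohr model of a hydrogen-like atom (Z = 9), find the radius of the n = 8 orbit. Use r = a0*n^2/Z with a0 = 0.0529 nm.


r = a0 * n^2 / Z
= 0.0529 * 8^2 / 9
= 0.0529 * 64 / 9
= 0.3762 nm

0.3762


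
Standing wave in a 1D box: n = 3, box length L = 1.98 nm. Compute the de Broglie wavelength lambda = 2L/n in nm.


lambda = 2L / n
= 2 * 1.98 / 3
= 3.96 / 3
= 1.32 nm

1.32


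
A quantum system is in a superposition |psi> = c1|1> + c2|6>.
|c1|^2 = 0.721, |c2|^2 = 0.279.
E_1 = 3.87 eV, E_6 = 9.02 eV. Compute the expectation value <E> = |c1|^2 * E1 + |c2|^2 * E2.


<E> = |c1|^2 * E1 + |c2|^2 * E2
= 0.721 * 3.87 + 0.279 * 9.02
= 2.7903 + 2.5166
= 5.3069 eV

5.3069


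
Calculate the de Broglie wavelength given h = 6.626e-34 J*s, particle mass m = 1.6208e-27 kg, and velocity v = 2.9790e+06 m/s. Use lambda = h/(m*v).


lambda = h / (m * v)
= 6.626e-34 / (1.6208e-27 * 2.9790e+06)
= 6.626e-34 / 4.8284e-21
= 1.3723e-13 m

1.3723e-13


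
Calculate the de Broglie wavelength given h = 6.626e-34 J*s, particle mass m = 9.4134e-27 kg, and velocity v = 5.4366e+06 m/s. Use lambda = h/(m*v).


lambda = h / (m * v)
= 6.626e-34 / (9.4134e-27 * 5.4366e+06)
= 6.626e-34 / 5.1177e-20
= 1.2947e-14 m

1.2947e-14


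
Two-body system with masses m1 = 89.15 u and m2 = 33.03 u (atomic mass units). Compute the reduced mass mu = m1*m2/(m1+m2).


mu = m1 * m2 / (m1 + m2)
= 89.15 * 33.03 / (89.15 + 33.03)
= 2944.6245 / 122.18
= 24.1007 u

24.1007


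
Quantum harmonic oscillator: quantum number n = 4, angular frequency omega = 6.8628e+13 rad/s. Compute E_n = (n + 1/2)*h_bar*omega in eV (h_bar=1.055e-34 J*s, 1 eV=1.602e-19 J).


E = (n + 1/2) * h_bar * omega
= (4 + 0.5) * 1.055e-34 * 6.8628e+13
= 4.5 * 7.2403e-21
= 3.2581e-20 J
= 0.2034 eV

0.2034


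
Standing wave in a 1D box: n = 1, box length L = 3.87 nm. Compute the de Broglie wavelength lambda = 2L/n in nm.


lambda = 2L / n
= 2 * 3.87 / 1
= 7.74 / 1
= 7.74 nm

7.74


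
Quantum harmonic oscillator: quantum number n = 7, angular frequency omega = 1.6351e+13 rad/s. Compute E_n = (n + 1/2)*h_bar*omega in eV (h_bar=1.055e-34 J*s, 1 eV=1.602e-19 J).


E = (n + 1/2) * h_bar * omega
= (7 + 0.5) * 1.055e-34 * 1.6351e+13
= 7.5 * 1.7250e-21
= 1.2938e-20 J
= 0.0808 eV

0.0808


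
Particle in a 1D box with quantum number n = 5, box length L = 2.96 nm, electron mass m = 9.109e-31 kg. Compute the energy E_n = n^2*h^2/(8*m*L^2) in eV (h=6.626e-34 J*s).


E = n^2 * h^2 / (8 * m * L^2)
= 5^2 * (6.626e-34)^2 / (8 * 9.109e-31 * (2.96e-9)^2)
= 25 * 4.3904e-67 / (8 * 9.109e-31 * 8.7616e-18)
= 1.7191e-19 J
= 1.0731 eV

1.0731


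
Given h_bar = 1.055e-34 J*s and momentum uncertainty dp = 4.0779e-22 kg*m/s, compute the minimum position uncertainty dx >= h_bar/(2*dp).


dx = h_bar / (2 * dp)
= 1.055e-34 / (2 * 4.0779e-22)
= 1.055e-34 / 8.1558e-22
= 1.2936e-13 m

1.2936e-13


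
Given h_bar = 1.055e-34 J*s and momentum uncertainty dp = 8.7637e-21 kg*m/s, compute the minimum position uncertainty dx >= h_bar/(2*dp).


dx = h_bar / (2 * dp)
= 1.055e-34 / (2 * 8.7637e-21)
= 1.055e-34 / 1.7527e-20
= 6.0191e-15 m

6.0191e-15


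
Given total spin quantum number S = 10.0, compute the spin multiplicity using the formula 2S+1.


Spin multiplicity = 2S + 1
= 2 * 10.0 + 1
= 20.0 + 1
= 21

21


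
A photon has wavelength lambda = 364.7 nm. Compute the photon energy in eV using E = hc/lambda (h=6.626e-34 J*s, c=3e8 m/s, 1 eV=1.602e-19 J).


E = hc / lambda
= (6.626e-34)(3e8) / (364.7e-9)
= 1.9878e-25 / 3.6470e-07
= 5.4505e-19 J
Converting to eV: 5.4505e-19 / 1.602e-19
= 3.4023 eV

3.4023


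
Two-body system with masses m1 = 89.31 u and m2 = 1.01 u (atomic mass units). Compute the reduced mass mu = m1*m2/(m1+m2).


mu = m1 * m2 / (m1 + m2)
= 89.31 * 1.01 / (89.31 + 1.01)
= 90.2031 / 90.32
= 0.9987 u

0.9987


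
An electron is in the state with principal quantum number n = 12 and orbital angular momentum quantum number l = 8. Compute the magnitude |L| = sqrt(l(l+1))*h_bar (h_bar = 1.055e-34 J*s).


L = sqrt(l*(l+1)) * h_bar
= sqrt(8 * 9) * 1.055e-34
= sqrt(72) * 1.055e-34
= 8.4853 * 1.055e-34
= 8.9520e-34 J*s

8.9520e-34


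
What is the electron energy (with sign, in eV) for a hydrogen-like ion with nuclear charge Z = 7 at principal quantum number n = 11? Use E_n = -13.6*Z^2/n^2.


E_n = -13.6 * Z^2 / n^2
= -13.6 * 7^2 / 11^2
= -13.6 * 49 / 121
= -5.5074 eV

-5.5074


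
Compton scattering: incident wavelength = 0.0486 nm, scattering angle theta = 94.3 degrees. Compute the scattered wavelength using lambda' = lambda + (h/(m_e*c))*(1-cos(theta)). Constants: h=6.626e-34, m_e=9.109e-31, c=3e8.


Compton wavelength: h/(m_e*c) = 2.4247e-12 m
d_lambda = 2.4247e-12 * (1 - cos(94.3 deg))
= 2.4247e-12 * 1.074979
= 2.6065e-12 m = 0.002607 nm
lambda' = 0.0486 + 0.002607
= 0.051207 nm

0.051207


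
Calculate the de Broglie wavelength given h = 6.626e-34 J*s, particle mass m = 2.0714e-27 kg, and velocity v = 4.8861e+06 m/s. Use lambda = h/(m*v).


lambda = h / (m * v)
= 6.626e-34 / (2.0714e-27 * 4.8861e+06)
= 6.626e-34 / 1.0121e-20
= 6.5467e-14 m

6.5467e-14


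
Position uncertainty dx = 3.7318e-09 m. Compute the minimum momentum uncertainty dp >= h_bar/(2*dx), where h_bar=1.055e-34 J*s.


dp = h_bar / (2 * dx)
= 1.055e-34 / (2 * 3.7318e-09)
= 1.055e-34 / 7.4636e-09
= 1.4135e-26 kg*m/s

1.4135e-26


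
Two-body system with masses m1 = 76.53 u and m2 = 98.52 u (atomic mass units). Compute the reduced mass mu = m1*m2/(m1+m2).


mu = m1 * m2 / (m1 + m2)
= 76.53 * 98.52 / (76.53 + 98.52)
= 7539.7356 / 175.05
= 43.0719 u

43.0719


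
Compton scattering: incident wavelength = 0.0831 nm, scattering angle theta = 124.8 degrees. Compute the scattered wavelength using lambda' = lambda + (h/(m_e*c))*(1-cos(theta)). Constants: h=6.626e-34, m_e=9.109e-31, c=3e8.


Compton wavelength: h/(m_e*c) = 2.4247e-12 m
d_lambda = 2.4247e-12 * (1 - cos(124.8 deg))
= 2.4247e-12 * 1.570714
= 3.8085e-12 m = 0.003809 nm
lambda' = 0.0831 + 0.003809
= 0.086909 nm

0.086909


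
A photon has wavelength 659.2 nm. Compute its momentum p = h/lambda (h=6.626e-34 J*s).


p = h / lambda
= 6.626e-34 / (659.2e-9)
= 6.626e-34 / 6.5920e-07
= 1.0052e-27 kg*m/s

1.0052e-27


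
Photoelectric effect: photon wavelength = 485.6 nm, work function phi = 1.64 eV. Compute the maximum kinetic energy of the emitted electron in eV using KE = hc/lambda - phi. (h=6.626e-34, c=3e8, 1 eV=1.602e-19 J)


E_photon = hc / lambda
= (6.626e-34)(3e8) / (485.6e-9)
= 4.0935e-19 J
= 2.5552 eV
KE = E_photon - phi
= 2.5552 - 1.64
= 0.9152 eV

0.9152


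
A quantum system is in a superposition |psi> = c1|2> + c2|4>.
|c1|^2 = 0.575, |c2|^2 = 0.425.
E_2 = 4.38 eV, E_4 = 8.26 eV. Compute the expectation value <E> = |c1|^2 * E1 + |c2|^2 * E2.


<E> = |c1|^2 * E1 + |c2|^2 * E2
= 0.575 * 4.38 + 0.425 * 8.26
= 2.5185 + 3.5105
= 6.029 eV

6.029


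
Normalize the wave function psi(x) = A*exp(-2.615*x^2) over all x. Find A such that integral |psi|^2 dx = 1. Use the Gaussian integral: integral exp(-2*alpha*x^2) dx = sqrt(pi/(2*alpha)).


integral |psi|^2 dx = A^2 * sqrt(pi/(2*alpha)) = 1
A^2 = sqrt(2*alpha/pi)
= sqrt(2 * 2.615 / pi)
= 1.290256
A = sqrt(1.290256)
= 1.1359

1.1359


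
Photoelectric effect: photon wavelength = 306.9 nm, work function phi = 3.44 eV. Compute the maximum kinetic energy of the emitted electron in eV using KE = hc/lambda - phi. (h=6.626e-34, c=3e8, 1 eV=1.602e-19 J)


E_photon = hc / lambda
= (6.626e-34)(3e8) / (306.9e-9)
= 6.4770e-19 J
= 4.0431 eV
KE = E_photon - phi
= 4.0431 - 3.44
= 0.6031 eV

0.6031


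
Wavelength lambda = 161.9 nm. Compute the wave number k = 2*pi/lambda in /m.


k = 2 * pi / lambda
= 6.2832 / (161.9e-9)
= 6.2832 / 1.6190e-07
= 3.8809e+07 /m

3.8809e+07


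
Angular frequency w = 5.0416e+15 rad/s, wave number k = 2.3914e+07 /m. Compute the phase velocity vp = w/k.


vp = w / k
= 5.0416e+15 / 2.3914e+07
= 2.1082e+08 m/s

2.1082e+08


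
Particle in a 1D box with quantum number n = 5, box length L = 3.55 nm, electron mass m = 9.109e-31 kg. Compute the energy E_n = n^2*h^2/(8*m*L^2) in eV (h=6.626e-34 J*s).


E = n^2 * h^2 / (8 * m * L^2)
= 5^2 * (6.626e-34)^2 / (8 * 9.109e-31 * (3.55e-9)^2)
= 25 * 4.3904e-67 / (8 * 9.109e-31 * 1.2602e-17)
= 1.1952e-19 J
= 0.746 eV

0.746


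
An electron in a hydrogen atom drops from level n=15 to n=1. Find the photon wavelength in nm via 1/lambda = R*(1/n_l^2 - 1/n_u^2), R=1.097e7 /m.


1/lambda = R * (1/n_l^2 - 1/n_u^2)
= 1.097e7 * (1/1^2 - 1/15^2)
= 1.097e7 * (1.0 - 0.004444)
= 1.097e7 * 0.995556
= 1.0921e+07 /m
lambda = 1 / 1.0921e+07 = 91.5647 nm

91.5647


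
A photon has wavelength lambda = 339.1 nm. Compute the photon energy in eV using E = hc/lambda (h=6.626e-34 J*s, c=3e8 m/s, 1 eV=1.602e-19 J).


E = hc / lambda
= (6.626e-34)(3e8) / (339.1e-9)
= 1.9878e-25 / 3.3910e-07
= 5.8620e-19 J
Converting to eV: 5.8620e-19 / 1.602e-19
= 3.6592 eV

3.6592


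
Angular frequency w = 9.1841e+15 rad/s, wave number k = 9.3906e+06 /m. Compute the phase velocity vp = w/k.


vp = w / k
= 9.1841e+15 / 9.3906e+06
= 9.7801e+08 m/s

9.7801e+08


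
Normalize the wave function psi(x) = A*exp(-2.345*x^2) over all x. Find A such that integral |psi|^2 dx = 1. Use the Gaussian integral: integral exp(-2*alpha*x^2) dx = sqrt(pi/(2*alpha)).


integral |psi|^2 dx = A^2 * sqrt(pi/(2*alpha)) = 1
A^2 = sqrt(2*alpha/pi)
= sqrt(2 * 2.345 / pi)
= 1.221832
A = sqrt(1.221832)
= 1.1054

1.1054


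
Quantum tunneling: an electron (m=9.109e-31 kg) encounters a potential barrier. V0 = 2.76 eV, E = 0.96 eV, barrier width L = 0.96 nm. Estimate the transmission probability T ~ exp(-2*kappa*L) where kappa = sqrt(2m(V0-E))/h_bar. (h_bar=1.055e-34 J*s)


V0 - E = 1.8 eV = 2.8836e-19 J
kappa = sqrt(2 * m * (V0-E)) / h_bar
= sqrt(2 * 9.109e-31 * 2.8836e-19) / 1.055e-34
= 6.8701e+09 /m
2*kappa*L = 2 * 6.8701e+09 * 0.96e-9
= 13.1907
T = exp(-13.1907) = 1.867961e-06

1.867961e-06


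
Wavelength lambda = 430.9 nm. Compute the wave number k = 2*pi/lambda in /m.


k = 2 * pi / lambda
= 6.2832 / (430.9e-9)
= 6.2832 / 4.3090e-07
= 1.4582e+07 /m

1.4582e+07


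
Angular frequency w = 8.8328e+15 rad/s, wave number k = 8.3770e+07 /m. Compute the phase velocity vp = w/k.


vp = w / k
= 8.8328e+15 / 8.3770e+07
= 1.0544e+08 m/s

1.0544e+08


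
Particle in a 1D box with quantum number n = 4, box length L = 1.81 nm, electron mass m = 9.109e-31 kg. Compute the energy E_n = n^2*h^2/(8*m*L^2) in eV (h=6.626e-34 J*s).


E = n^2 * h^2 / (8 * m * L^2)
= 4^2 * (6.626e-34)^2 / (8 * 9.109e-31 * (1.81e-9)^2)
= 16 * 4.3904e-67 / (8 * 9.109e-31 * 3.2761e-18)
= 2.9424e-19 J
= 1.8367 eV

1.8367


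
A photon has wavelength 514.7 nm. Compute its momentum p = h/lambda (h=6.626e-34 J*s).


p = h / lambda
= 6.626e-34 / (514.7e-9)
= 6.626e-34 / 5.1470e-07
= 1.2874e-27 kg*m/s

1.2874e-27


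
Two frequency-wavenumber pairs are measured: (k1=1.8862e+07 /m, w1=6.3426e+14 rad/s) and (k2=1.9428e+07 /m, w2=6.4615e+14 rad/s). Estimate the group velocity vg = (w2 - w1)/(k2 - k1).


vg = (w2 - w1) / (k2 - k1)
= (6.4615e+14 - 6.3426e+14) / (1.9428e+07 - 1.8862e+07)
= 1.1890e+13 / 5.6600e+05
= 2.1007e+07 m/s

2.1007e+07


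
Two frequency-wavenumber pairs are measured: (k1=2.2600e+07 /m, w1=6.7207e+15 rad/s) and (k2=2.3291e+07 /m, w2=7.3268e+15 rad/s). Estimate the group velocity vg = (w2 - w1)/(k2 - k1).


vg = (w2 - w1) / (k2 - k1)
= (7.3268e+15 - 6.7207e+15) / (2.3291e+07 - 2.2600e+07)
= 6.0610e+14 / 6.9100e+05
= 8.7713e+08 m/s

8.7713e+08


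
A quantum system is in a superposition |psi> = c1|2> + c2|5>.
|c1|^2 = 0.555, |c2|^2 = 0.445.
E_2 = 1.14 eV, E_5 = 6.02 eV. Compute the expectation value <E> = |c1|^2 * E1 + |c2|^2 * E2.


<E> = |c1|^2 * E1 + |c2|^2 * E2
= 0.555 * 1.14 + 0.445 * 6.02
= 0.6327 + 2.6789
= 3.3116 eV

3.3116


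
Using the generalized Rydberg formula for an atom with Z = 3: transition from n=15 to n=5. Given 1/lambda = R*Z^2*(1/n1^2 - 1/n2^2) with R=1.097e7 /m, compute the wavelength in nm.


1/lambda = R * Z^2 * (1/n1^2 - 1/n2^2)
= 1.097e7 * 3^2 * (1/5^2 - 1/15^2)
= 1.097e7 * 9 * (0.04 - 0.004444)
= 3.5104e+06 /m
lambda = 1 / 3.5104e+06
= 284.8678 nm

284.8678
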